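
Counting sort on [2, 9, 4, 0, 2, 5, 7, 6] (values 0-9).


Input: [2, 9, 4, 0, 2, 5, 7, 6]
Counts: [1, 0, 2, 0, 1, 1, 1, 1, 0, 1]

Sorted: [0, 2, 2, 4, 5, 6, 7, 9]


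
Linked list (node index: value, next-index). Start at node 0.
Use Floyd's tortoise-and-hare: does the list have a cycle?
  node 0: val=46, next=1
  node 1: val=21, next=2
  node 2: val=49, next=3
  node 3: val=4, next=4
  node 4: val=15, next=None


Floyd's tortoise (slow, +1) and hare (fast, +2):
  init: slow=0, fast=0
  step 1: slow=1, fast=2
  step 2: slow=2, fast=4
  step 3: fast -> None, no cycle

Cycle: no


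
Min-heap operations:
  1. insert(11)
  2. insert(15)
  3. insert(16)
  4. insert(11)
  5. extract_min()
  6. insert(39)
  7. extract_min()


insert(11) -> [11]
insert(15) -> [11, 15]
insert(16) -> [11, 15, 16]
insert(11) -> [11, 11, 16, 15]
extract_min()->11, [11, 15, 16]
insert(39) -> [11, 15, 16, 39]
extract_min()->11, [15, 39, 16]

Final heap: [15, 39, 16]


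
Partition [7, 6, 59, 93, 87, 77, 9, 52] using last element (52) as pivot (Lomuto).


Pivot: 52
  7 <= 52: advance i (no swap)
  6 <= 52: advance i (no swap)
  9 <= 52: swap -> [7, 6, 9, 93, 87, 77, 59, 52]
Place pivot at 3: [7, 6, 9, 52, 87, 77, 59, 93]

Partitioned: [7, 6, 9, 52, 87, 77, 59, 93]


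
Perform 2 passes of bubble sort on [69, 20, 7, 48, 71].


Initial: [69, 20, 7, 48, 71]
Pass 1: [20, 7, 48, 69, 71] (3 swaps)
Pass 2: [7, 20, 48, 69, 71] (1 swaps)

After 2 passes: [7, 20, 48, 69, 71]


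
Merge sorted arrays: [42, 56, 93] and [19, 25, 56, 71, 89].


Take 19 from B
Take 25 from B
Take 42 from A
Take 56 from A
Take 56 from B
Take 71 from B
Take 89 from B

Merged: [19, 25, 42, 56, 56, 71, 89, 93]


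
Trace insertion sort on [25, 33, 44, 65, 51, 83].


Initial: [25, 33, 44, 65, 51, 83]
Insert 33: [25, 33, 44, 65, 51, 83]
Insert 44: [25, 33, 44, 65, 51, 83]
Insert 65: [25, 33, 44, 65, 51, 83]
Insert 51: [25, 33, 44, 51, 65, 83]
Insert 83: [25, 33, 44, 51, 65, 83]

Sorted: [25, 33, 44, 51, 65, 83]


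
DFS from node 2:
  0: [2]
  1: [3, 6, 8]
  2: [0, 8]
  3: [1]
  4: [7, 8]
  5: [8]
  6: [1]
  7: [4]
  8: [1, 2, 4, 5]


Visit 2, push [8, 0]
Visit 0, push []
Visit 8, push [5, 4, 1]
Visit 1, push [6, 3]
Visit 3, push []
Visit 6, push []
Visit 4, push [7]
Visit 7, push []
Visit 5, push []

DFS order: [2, 0, 8, 1, 3, 6, 4, 7, 5]


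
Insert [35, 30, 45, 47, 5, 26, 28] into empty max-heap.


Insert 35: [35]
Insert 30: [35, 30]
Insert 45: [45, 30, 35]
Insert 47: [47, 45, 35, 30]
Insert 5: [47, 45, 35, 30, 5]
Insert 26: [47, 45, 35, 30, 5, 26]
Insert 28: [47, 45, 35, 30, 5, 26, 28]

Final heap: [47, 45, 35, 30, 5, 26, 28]


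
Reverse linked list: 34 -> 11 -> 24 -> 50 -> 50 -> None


Step 1: curr=34, set curr.next=prev(None) | reversed so far: 34
Step 2: curr=11, set curr.next=prev(34) | reversed so far: 11 -> 34
Step 3: curr=24, set curr.next=prev(11) | reversed so far: 24 -> 11 -> 34
Step 4: curr=50, set curr.next=prev(24) | reversed so far: 50 -> 24 -> 11 -> 34
Step 5: curr=50, set curr.next=prev(50) | reversed so far: 50 -> 50 -> 24 -> 11 -> 34

50 -> 50 -> 24 -> 11 -> 34 -> None


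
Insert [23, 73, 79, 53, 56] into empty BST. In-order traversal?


Insert 23: root
Insert 73: R from 23
Insert 79: R from 23 -> R from 73
Insert 53: R from 23 -> L from 73
Insert 56: R from 23 -> L from 73 -> R from 53

In-order: [23, 53, 56, 73, 79]


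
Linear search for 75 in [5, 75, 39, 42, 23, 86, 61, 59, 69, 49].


i=0: 5!=75
i=1: 75==75 found!

Found at 1, 2 comps


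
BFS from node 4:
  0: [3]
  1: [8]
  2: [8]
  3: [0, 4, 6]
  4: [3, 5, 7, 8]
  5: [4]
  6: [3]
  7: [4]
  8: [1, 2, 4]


Visit 4, enqueue [3, 5, 7, 8]
Visit 3, enqueue [0, 6]
Visit 5, enqueue []
Visit 7, enqueue []
Visit 8, enqueue [1, 2]
Visit 0, enqueue []
Visit 6, enqueue []
Visit 1, enqueue []
Visit 2, enqueue []

BFS order: [4, 3, 5, 7, 8, 0, 6, 1, 2]


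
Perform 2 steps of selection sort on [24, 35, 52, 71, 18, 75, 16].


Initial: [24, 35, 52, 71, 18, 75, 16]
Step 1: min=16 at 6
  Swap: [16, 35, 52, 71, 18, 75, 24]
Step 2: min=18 at 4
  Swap: [16, 18, 52, 71, 35, 75, 24]

After 2 steps: [16, 18, 52, 71, 35, 75, 24]


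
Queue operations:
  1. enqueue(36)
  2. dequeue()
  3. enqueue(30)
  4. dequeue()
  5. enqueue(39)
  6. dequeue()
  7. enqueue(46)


enqueue(36) -> [36]
dequeue()->36, []
enqueue(30) -> [30]
dequeue()->30, []
enqueue(39) -> [39]
dequeue()->39, []
enqueue(46) -> [46]

Final queue: [46]


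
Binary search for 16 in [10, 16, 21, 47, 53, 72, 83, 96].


Step 1: lo=0, hi=7, mid=3, val=47
Step 2: lo=0, hi=2, mid=1, val=16

Found at index 1


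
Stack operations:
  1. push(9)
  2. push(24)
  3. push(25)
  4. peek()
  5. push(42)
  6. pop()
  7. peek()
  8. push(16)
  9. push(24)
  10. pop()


push(9) -> [9]
push(24) -> [9, 24]
push(25) -> [9, 24, 25]
peek()->25
push(42) -> [9, 24, 25, 42]
pop()->42, [9, 24, 25]
peek()->25
push(16) -> [9, 24, 25, 16]
push(24) -> [9, 24, 25, 16, 24]
pop()->24, [9, 24, 25, 16]

Final stack: [9, 24, 25, 16]


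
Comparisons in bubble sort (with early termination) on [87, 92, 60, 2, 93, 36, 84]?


Algorithm: bubble sort (with early termination)
Input: [87, 92, 60, 2, 93, 36, 84]
Sorted: [2, 36, 60, 84, 87, 92, 93]

20


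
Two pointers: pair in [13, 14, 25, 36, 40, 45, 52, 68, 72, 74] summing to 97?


lo=0(13)+hi=9(74)=87
lo=1(14)+hi=9(74)=88
lo=2(25)+hi=9(74)=99
lo=2(25)+hi=8(72)=97

Yes: 25+72=97


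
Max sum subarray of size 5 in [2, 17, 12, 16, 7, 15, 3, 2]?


[0:5]: 54
[1:6]: 67
[2:7]: 53
[3:8]: 43

Max: 67 at [1:6]


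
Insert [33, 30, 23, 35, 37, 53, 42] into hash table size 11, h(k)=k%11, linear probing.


Insert 33: h=0 -> slot 0
Insert 30: h=8 -> slot 8
Insert 23: h=1 -> slot 1
Insert 35: h=2 -> slot 2
Insert 37: h=4 -> slot 4
Insert 53: h=9 -> slot 9
Insert 42: h=9, 1 probes -> slot 10

Table: [33, 23, 35, None, 37, None, None, None, 30, 53, 42]


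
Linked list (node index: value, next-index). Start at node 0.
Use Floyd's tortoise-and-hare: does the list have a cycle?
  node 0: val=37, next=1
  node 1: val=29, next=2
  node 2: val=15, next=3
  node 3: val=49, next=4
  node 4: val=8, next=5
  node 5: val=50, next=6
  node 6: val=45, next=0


Floyd's tortoise (slow, +1) and hare (fast, +2):
  init: slow=0, fast=0
  step 1: slow=1, fast=2
  step 2: slow=2, fast=4
  step 3: slow=3, fast=6
  step 4: slow=4, fast=1
  step 5: slow=5, fast=3
  step 6: slow=6, fast=5
  step 7: slow=0, fast=0
  slow == fast at node 0: cycle detected

Cycle: yes


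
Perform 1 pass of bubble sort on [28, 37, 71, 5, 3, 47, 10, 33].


Initial: [28, 37, 71, 5, 3, 47, 10, 33]
Pass 1: [28, 37, 5, 3, 47, 10, 33, 71] (5 swaps)

After 1 pass: [28, 37, 5, 3, 47, 10, 33, 71]


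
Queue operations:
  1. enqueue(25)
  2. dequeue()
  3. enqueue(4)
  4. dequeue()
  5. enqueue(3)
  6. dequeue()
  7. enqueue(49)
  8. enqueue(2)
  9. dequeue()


enqueue(25) -> [25]
dequeue()->25, []
enqueue(4) -> [4]
dequeue()->4, []
enqueue(3) -> [3]
dequeue()->3, []
enqueue(49) -> [49]
enqueue(2) -> [49, 2]
dequeue()->49, [2]

Final queue: [2]


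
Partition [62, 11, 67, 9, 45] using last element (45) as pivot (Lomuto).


Pivot: 45
  11 <= 45: swap -> [11, 62, 67, 9, 45]
  9 <= 45: swap -> [11, 9, 67, 62, 45]
Place pivot at 2: [11, 9, 45, 62, 67]

Partitioned: [11, 9, 45, 62, 67]


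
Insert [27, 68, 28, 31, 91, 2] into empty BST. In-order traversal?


Insert 27: root
Insert 68: R from 27
Insert 28: R from 27 -> L from 68
Insert 31: R from 27 -> L from 68 -> R from 28
Insert 91: R from 27 -> R from 68
Insert 2: L from 27

In-order: [2, 27, 28, 31, 68, 91]


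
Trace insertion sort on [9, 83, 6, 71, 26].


Initial: [9, 83, 6, 71, 26]
Insert 83: [9, 83, 6, 71, 26]
Insert 6: [6, 9, 83, 71, 26]
Insert 71: [6, 9, 71, 83, 26]
Insert 26: [6, 9, 26, 71, 83]

Sorted: [6, 9, 26, 71, 83]


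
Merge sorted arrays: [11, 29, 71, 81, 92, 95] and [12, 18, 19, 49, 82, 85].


Take 11 from A
Take 12 from B
Take 18 from B
Take 19 from B
Take 29 from A
Take 49 from B
Take 71 from A
Take 81 from A
Take 82 from B
Take 85 from B

Merged: [11, 12, 18, 19, 29, 49, 71, 81, 82, 85, 92, 95]


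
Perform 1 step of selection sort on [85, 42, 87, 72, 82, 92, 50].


Initial: [85, 42, 87, 72, 82, 92, 50]
Step 1: min=42 at 1
  Swap: [42, 85, 87, 72, 82, 92, 50]

After 1 step: [42, 85, 87, 72, 82, 92, 50]


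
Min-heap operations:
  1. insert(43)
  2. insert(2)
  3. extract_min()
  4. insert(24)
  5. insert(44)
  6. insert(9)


insert(43) -> [43]
insert(2) -> [2, 43]
extract_min()->2, [43]
insert(24) -> [24, 43]
insert(44) -> [24, 43, 44]
insert(9) -> [9, 24, 44, 43]

Final heap: [9, 24, 44, 43]


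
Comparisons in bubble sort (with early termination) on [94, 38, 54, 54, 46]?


Algorithm: bubble sort (with early termination)
Input: [94, 38, 54, 54, 46]
Sorted: [38, 46, 54, 54, 94]

10


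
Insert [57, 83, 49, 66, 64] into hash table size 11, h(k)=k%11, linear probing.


Insert 57: h=2 -> slot 2
Insert 83: h=6 -> slot 6
Insert 49: h=5 -> slot 5
Insert 66: h=0 -> slot 0
Insert 64: h=9 -> slot 9

Table: [66, None, 57, None, None, 49, 83, None, None, 64, None]


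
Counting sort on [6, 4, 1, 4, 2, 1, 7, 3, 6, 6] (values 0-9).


Input: [6, 4, 1, 4, 2, 1, 7, 3, 6, 6]
Counts: [0, 2, 1, 1, 2, 0, 3, 1, 0, 0]

Sorted: [1, 1, 2, 3, 4, 4, 6, 6, 6, 7]


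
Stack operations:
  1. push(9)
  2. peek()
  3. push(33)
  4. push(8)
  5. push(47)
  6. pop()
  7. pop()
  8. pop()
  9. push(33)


push(9) -> [9]
peek()->9
push(33) -> [9, 33]
push(8) -> [9, 33, 8]
push(47) -> [9, 33, 8, 47]
pop()->47, [9, 33, 8]
pop()->8, [9, 33]
pop()->33, [9]
push(33) -> [9, 33]

Final stack: [9, 33]


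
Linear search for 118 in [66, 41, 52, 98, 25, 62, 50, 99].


i=0: 66!=118
i=1: 41!=118
i=2: 52!=118
i=3: 98!=118
i=4: 25!=118
i=5: 62!=118
i=6: 50!=118
i=7: 99!=118

Not found, 8 comps


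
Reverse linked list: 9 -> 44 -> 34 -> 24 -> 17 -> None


Step 1: curr=9, set curr.next=prev(None) | reversed so far: 9
Step 2: curr=44, set curr.next=prev(9) | reversed so far: 44 -> 9
Step 3: curr=34, set curr.next=prev(44) | reversed so far: 34 -> 44 -> 9
Step 4: curr=24, set curr.next=prev(34) | reversed so far: 24 -> 34 -> 44 -> 9
Step 5: curr=17, set curr.next=prev(24) | reversed so far: 17 -> 24 -> 34 -> 44 -> 9

17 -> 24 -> 34 -> 44 -> 9 -> None


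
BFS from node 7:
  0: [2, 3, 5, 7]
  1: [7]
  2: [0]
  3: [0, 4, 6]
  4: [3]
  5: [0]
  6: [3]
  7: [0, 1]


Visit 7, enqueue [0, 1]
Visit 0, enqueue [2, 3, 5]
Visit 1, enqueue []
Visit 2, enqueue []
Visit 3, enqueue [4, 6]
Visit 5, enqueue []
Visit 4, enqueue []
Visit 6, enqueue []

BFS order: [7, 0, 1, 2, 3, 5, 4, 6]


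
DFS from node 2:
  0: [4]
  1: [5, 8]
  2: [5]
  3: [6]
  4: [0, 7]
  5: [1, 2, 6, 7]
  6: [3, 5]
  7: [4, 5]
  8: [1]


Visit 2, push [5]
Visit 5, push [7, 6, 1]
Visit 1, push [8]
Visit 8, push []
Visit 6, push [3]
Visit 3, push []
Visit 7, push [4]
Visit 4, push [0]
Visit 0, push []

DFS order: [2, 5, 1, 8, 6, 3, 7, 4, 0]


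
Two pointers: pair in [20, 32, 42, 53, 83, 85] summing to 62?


lo=0(20)+hi=5(85)=105
lo=0(20)+hi=4(83)=103
lo=0(20)+hi=3(53)=73
lo=0(20)+hi=2(42)=62

Yes: 20+42=62


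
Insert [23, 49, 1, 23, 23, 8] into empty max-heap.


Insert 23: [23]
Insert 49: [49, 23]
Insert 1: [49, 23, 1]
Insert 23: [49, 23, 1, 23]
Insert 23: [49, 23, 1, 23, 23]
Insert 8: [49, 23, 8, 23, 23, 1]

Final heap: [49, 23, 8, 23, 23, 1]


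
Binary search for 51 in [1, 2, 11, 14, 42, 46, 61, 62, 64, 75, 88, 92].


Step 1: lo=0, hi=11, mid=5, val=46
Step 2: lo=6, hi=11, mid=8, val=64
Step 3: lo=6, hi=7, mid=6, val=61

Not found


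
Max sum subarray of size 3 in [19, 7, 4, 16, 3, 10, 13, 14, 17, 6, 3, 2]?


[0:3]: 30
[1:4]: 27
[2:5]: 23
[3:6]: 29
[4:7]: 26
[5:8]: 37
[6:9]: 44
[7:10]: 37
[8:11]: 26
[9:12]: 11

Max: 44 at [6:9]


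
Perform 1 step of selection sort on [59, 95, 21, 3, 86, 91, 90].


Initial: [59, 95, 21, 3, 86, 91, 90]
Step 1: min=3 at 3
  Swap: [3, 95, 21, 59, 86, 91, 90]

After 1 step: [3, 95, 21, 59, 86, 91, 90]


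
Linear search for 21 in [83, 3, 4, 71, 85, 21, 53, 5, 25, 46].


i=0: 83!=21
i=1: 3!=21
i=2: 4!=21
i=3: 71!=21
i=4: 85!=21
i=5: 21==21 found!

Found at 5, 6 comps


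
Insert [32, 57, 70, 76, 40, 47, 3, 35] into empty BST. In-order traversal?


Insert 32: root
Insert 57: R from 32
Insert 70: R from 32 -> R from 57
Insert 76: R from 32 -> R from 57 -> R from 70
Insert 40: R from 32 -> L from 57
Insert 47: R from 32 -> L from 57 -> R from 40
Insert 3: L from 32
Insert 35: R from 32 -> L from 57 -> L from 40

In-order: [3, 32, 35, 40, 47, 57, 70, 76]


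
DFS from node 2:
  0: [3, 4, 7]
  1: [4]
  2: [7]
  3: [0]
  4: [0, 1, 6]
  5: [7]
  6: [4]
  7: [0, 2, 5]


Visit 2, push [7]
Visit 7, push [5, 0]
Visit 0, push [4, 3]
Visit 3, push []
Visit 4, push [6, 1]
Visit 1, push []
Visit 6, push []
Visit 5, push []

DFS order: [2, 7, 0, 3, 4, 1, 6, 5]


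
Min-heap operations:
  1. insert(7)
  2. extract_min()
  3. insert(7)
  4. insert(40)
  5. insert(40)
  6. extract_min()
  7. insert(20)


insert(7) -> [7]
extract_min()->7, []
insert(7) -> [7]
insert(40) -> [7, 40]
insert(40) -> [7, 40, 40]
extract_min()->7, [40, 40]
insert(20) -> [20, 40, 40]

Final heap: [20, 40, 40]


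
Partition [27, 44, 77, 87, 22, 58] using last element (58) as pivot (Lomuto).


Pivot: 58
  27 <= 58: advance i (no swap)
  44 <= 58: advance i (no swap)
  22 <= 58: swap -> [27, 44, 22, 87, 77, 58]
Place pivot at 3: [27, 44, 22, 58, 77, 87]

Partitioned: [27, 44, 22, 58, 77, 87]


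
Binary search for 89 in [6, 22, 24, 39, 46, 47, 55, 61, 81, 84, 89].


Step 1: lo=0, hi=10, mid=5, val=47
Step 2: lo=6, hi=10, mid=8, val=81
Step 3: lo=9, hi=10, mid=9, val=84
Step 4: lo=10, hi=10, mid=10, val=89

Found at index 10


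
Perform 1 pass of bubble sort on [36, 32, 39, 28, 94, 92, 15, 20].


Initial: [36, 32, 39, 28, 94, 92, 15, 20]
Pass 1: [32, 36, 28, 39, 92, 15, 20, 94] (5 swaps)

After 1 pass: [32, 36, 28, 39, 92, 15, 20, 94]


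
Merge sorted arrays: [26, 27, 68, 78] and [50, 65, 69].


Take 26 from A
Take 27 from A
Take 50 from B
Take 65 from B
Take 68 from A
Take 69 from B

Merged: [26, 27, 50, 65, 68, 69, 78]


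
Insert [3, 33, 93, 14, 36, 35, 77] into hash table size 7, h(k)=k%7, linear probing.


Insert 3: h=3 -> slot 3
Insert 33: h=5 -> slot 5
Insert 93: h=2 -> slot 2
Insert 14: h=0 -> slot 0
Insert 36: h=1 -> slot 1
Insert 35: h=0, 4 probes -> slot 4
Insert 77: h=0, 6 probes -> slot 6

Table: [14, 36, 93, 3, 35, 33, 77]


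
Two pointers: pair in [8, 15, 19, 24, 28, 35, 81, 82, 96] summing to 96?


lo=0(8)+hi=8(96)=104
lo=0(8)+hi=7(82)=90
lo=1(15)+hi=7(82)=97
lo=1(15)+hi=6(81)=96

Yes: 15+81=96


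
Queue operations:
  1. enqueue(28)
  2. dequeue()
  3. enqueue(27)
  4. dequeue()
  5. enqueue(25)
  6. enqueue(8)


enqueue(28) -> [28]
dequeue()->28, []
enqueue(27) -> [27]
dequeue()->27, []
enqueue(25) -> [25]
enqueue(8) -> [25, 8]

Final queue: [25, 8]


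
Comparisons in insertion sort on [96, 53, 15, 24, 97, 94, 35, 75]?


Algorithm: insertion sort
Input: [96, 53, 15, 24, 97, 94, 35, 75]
Sorted: [15, 24, 35, 53, 75, 94, 96, 97]

19


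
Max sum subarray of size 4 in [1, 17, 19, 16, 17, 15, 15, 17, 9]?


[0:4]: 53
[1:5]: 69
[2:6]: 67
[3:7]: 63
[4:8]: 64
[5:9]: 56

Max: 69 at [1:5]


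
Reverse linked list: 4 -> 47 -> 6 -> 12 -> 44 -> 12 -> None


Step 1: curr=4, set curr.next=prev(None) | reversed so far: 4
Step 2: curr=47, set curr.next=prev(4) | reversed so far: 47 -> 4
Step 3: curr=6, set curr.next=prev(47) | reversed so far: 6 -> 47 -> 4
Step 4: curr=12, set curr.next=prev(6) | reversed so far: 12 -> 6 -> 47 -> 4
Step 5: curr=44, set curr.next=prev(12) | reversed so far: 44 -> 12 -> 6 -> 47 -> 4
Step 6: curr=12, set curr.next=prev(44) | reversed so far: 12 -> 44 -> 12 -> 6 -> 47 -> 4

12 -> 44 -> 12 -> 6 -> 47 -> 4 -> None


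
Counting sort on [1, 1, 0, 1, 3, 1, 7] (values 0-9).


Input: [1, 1, 0, 1, 3, 1, 7]
Counts: [1, 4, 0, 1, 0, 0, 0, 1, 0, 0]

Sorted: [0, 1, 1, 1, 1, 3, 7]


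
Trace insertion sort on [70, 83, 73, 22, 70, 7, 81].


Initial: [70, 83, 73, 22, 70, 7, 81]
Insert 83: [70, 83, 73, 22, 70, 7, 81]
Insert 73: [70, 73, 83, 22, 70, 7, 81]
Insert 22: [22, 70, 73, 83, 70, 7, 81]
Insert 70: [22, 70, 70, 73, 83, 7, 81]
Insert 7: [7, 22, 70, 70, 73, 83, 81]
Insert 81: [7, 22, 70, 70, 73, 81, 83]

Sorted: [7, 22, 70, 70, 73, 81, 83]


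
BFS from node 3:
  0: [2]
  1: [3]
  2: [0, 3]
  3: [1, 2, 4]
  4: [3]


Visit 3, enqueue [1, 2, 4]
Visit 1, enqueue []
Visit 2, enqueue [0]
Visit 4, enqueue []
Visit 0, enqueue []

BFS order: [3, 1, 2, 4, 0]


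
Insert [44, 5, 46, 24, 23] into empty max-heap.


Insert 44: [44]
Insert 5: [44, 5]
Insert 46: [46, 5, 44]
Insert 24: [46, 24, 44, 5]
Insert 23: [46, 24, 44, 5, 23]

Final heap: [46, 24, 44, 5, 23]


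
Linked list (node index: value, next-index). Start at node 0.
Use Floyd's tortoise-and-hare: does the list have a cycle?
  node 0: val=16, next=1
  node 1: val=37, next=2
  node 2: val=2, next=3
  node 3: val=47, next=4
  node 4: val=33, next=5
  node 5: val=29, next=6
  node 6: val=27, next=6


Floyd's tortoise (slow, +1) and hare (fast, +2):
  init: slow=0, fast=0
  step 1: slow=1, fast=2
  step 2: slow=2, fast=4
  step 3: slow=3, fast=6
  step 4: slow=4, fast=6
  step 5: slow=5, fast=6
  step 6: slow=6, fast=6
  slow == fast at node 6: cycle detected

Cycle: yes


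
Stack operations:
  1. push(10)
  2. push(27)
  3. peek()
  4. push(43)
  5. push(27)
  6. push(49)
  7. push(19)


push(10) -> [10]
push(27) -> [10, 27]
peek()->27
push(43) -> [10, 27, 43]
push(27) -> [10, 27, 43, 27]
push(49) -> [10, 27, 43, 27, 49]
push(19) -> [10, 27, 43, 27, 49, 19]

Final stack: [10, 27, 43, 27, 49, 19]


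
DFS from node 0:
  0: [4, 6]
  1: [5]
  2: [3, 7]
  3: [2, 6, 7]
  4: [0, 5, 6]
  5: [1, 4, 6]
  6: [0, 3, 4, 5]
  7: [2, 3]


Visit 0, push [6, 4]
Visit 4, push [6, 5]
Visit 5, push [6, 1]
Visit 1, push []
Visit 6, push [3]
Visit 3, push [7, 2]
Visit 2, push [7]
Visit 7, push []

DFS order: [0, 4, 5, 1, 6, 3, 2, 7]


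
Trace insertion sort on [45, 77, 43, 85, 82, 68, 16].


Initial: [45, 77, 43, 85, 82, 68, 16]
Insert 77: [45, 77, 43, 85, 82, 68, 16]
Insert 43: [43, 45, 77, 85, 82, 68, 16]
Insert 85: [43, 45, 77, 85, 82, 68, 16]
Insert 82: [43, 45, 77, 82, 85, 68, 16]
Insert 68: [43, 45, 68, 77, 82, 85, 16]
Insert 16: [16, 43, 45, 68, 77, 82, 85]

Sorted: [16, 43, 45, 68, 77, 82, 85]


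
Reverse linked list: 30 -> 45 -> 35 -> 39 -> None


Step 1: curr=30, set curr.next=prev(None) | reversed so far: 30
Step 2: curr=45, set curr.next=prev(30) | reversed so far: 45 -> 30
Step 3: curr=35, set curr.next=prev(45) | reversed so far: 35 -> 45 -> 30
Step 4: curr=39, set curr.next=prev(35) | reversed so far: 39 -> 35 -> 45 -> 30

39 -> 35 -> 45 -> 30 -> None


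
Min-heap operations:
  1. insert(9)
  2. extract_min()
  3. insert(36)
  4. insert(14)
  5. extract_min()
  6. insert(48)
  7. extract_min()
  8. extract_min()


insert(9) -> [9]
extract_min()->9, []
insert(36) -> [36]
insert(14) -> [14, 36]
extract_min()->14, [36]
insert(48) -> [36, 48]
extract_min()->36, [48]
extract_min()->48, []

Final heap: []


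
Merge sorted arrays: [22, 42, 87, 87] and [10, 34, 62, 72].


Take 10 from B
Take 22 from A
Take 34 from B
Take 42 from A
Take 62 from B
Take 72 from B

Merged: [10, 22, 34, 42, 62, 72, 87, 87]


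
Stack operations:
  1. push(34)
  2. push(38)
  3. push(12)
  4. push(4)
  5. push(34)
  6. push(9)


push(34) -> [34]
push(38) -> [34, 38]
push(12) -> [34, 38, 12]
push(4) -> [34, 38, 12, 4]
push(34) -> [34, 38, 12, 4, 34]
push(9) -> [34, 38, 12, 4, 34, 9]

Final stack: [34, 38, 12, 4, 34, 9]


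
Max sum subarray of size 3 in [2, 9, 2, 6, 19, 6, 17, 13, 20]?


[0:3]: 13
[1:4]: 17
[2:5]: 27
[3:6]: 31
[4:7]: 42
[5:8]: 36
[6:9]: 50

Max: 50 at [6:9]


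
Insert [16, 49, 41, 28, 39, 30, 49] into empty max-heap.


Insert 16: [16]
Insert 49: [49, 16]
Insert 41: [49, 16, 41]
Insert 28: [49, 28, 41, 16]
Insert 39: [49, 39, 41, 16, 28]
Insert 30: [49, 39, 41, 16, 28, 30]
Insert 49: [49, 39, 49, 16, 28, 30, 41]

Final heap: [49, 39, 49, 16, 28, 30, 41]


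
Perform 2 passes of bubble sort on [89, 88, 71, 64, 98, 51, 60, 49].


Initial: [89, 88, 71, 64, 98, 51, 60, 49]
Pass 1: [88, 71, 64, 89, 51, 60, 49, 98] (6 swaps)
Pass 2: [71, 64, 88, 51, 60, 49, 89, 98] (5 swaps)

After 2 passes: [71, 64, 88, 51, 60, 49, 89, 98]


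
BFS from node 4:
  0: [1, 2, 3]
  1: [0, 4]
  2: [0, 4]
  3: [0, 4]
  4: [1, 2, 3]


Visit 4, enqueue [1, 2, 3]
Visit 1, enqueue [0]
Visit 2, enqueue []
Visit 3, enqueue []
Visit 0, enqueue []

BFS order: [4, 1, 2, 3, 0]


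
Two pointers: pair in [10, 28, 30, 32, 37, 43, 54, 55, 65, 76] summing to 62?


lo=0(10)+hi=9(76)=86
lo=0(10)+hi=8(65)=75
lo=0(10)+hi=7(55)=65
lo=0(10)+hi=6(54)=64
lo=0(10)+hi=5(43)=53
lo=1(28)+hi=5(43)=71
lo=1(28)+hi=4(37)=65
lo=1(28)+hi=3(32)=60
lo=2(30)+hi=3(32)=62

Yes: 30+32=62


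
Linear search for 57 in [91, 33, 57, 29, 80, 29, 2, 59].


i=0: 91!=57
i=1: 33!=57
i=2: 57==57 found!

Found at 2, 3 comps


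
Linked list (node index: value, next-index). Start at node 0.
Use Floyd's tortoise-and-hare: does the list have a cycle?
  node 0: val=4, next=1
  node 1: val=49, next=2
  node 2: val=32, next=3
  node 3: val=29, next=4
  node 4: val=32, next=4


Floyd's tortoise (slow, +1) and hare (fast, +2):
  init: slow=0, fast=0
  step 1: slow=1, fast=2
  step 2: slow=2, fast=4
  step 3: slow=3, fast=4
  step 4: slow=4, fast=4
  slow == fast at node 4: cycle detected

Cycle: yes


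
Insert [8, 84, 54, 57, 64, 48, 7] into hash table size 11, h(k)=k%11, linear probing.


Insert 8: h=8 -> slot 8
Insert 84: h=7 -> slot 7
Insert 54: h=10 -> slot 10
Insert 57: h=2 -> slot 2
Insert 64: h=9 -> slot 9
Insert 48: h=4 -> slot 4
Insert 7: h=7, 4 probes -> slot 0

Table: [7, None, 57, None, 48, None, None, 84, 8, 64, 54]


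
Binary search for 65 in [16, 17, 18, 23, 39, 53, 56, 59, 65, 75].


Step 1: lo=0, hi=9, mid=4, val=39
Step 2: lo=5, hi=9, mid=7, val=59
Step 3: lo=8, hi=9, mid=8, val=65

Found at index 8


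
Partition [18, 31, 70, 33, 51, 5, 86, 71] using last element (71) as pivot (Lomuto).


Pivot: 71
  18 <= 71: advance i (no swap)
  31 <= 71: advance i (no swap)
  70 <= 71: advance i (no swap)
  33 <= 71: advance i (no swap)
  51 <= 71: advance i (no swap)
  5 <= 71: advance i (no swap)
Place pivot at 6: [18, 31, 70, 33, 51, 5, 71, 86]

Partitioned: [18, 31, 70, 33, 51, 5, 71, 86]


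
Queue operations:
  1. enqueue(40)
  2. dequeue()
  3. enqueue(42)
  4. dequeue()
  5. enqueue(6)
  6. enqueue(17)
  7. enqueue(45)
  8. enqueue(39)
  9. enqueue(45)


enqueue(40) -> [40]
dequeue()->40, []
enqueue(42) -> [42]
dequeue()->42, []
enqueue(6) -> [6]
enqueue(17) -> [6, 17]
enqueue(45) -> [6, 17, 45]
enqueue(39) -> [6, 17, 45, 39]
enqueue(45) -> [6, 17, 45, 39, 45]

Final queue: [6, 17, 45, 39, 45]


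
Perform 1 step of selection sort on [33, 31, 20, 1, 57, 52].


Initial: [33, 31, 20, 1, 57, 52]
Step 1: min=1 at 3
  Swap: [1, 31, 20, 33, 57, 52]

After 1 step: [1, 31, 20, 33, 57, 52]


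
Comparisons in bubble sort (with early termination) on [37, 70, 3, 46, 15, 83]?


Algorithm: bubble sort (with early termination)
Input: [37, 70, 3, 46, 15, 83]
Sorted: [3, 15, 37, 46, 70, 83]

14


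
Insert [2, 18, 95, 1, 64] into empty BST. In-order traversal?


Insert 2: root
Insert 18: R from 2
Insert 95: R from 2 -> R from 18
Insert 1: L from 2
Insert 64: R from 2 -> R from 18 -> L from 95

In-order: [1, 2, 18, 64, 95]


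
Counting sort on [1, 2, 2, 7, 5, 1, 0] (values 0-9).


Input: [1, 2, 2, 7, 5, 1, 0]
Counts: [1, 2, 2, 0, 0, 1, 0, 1, 0, 0]

Sorted: [0, 1, 1, 2, 2, 5, 7]


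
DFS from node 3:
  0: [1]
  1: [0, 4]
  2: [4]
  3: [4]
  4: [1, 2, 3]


Visit 3, push [4]
Visit 4, push [2, 1]
Visit 1, push [0]
Visit 0, push []
Visit 2, push []

DFS order: [3, 4, 1, 0, 2]


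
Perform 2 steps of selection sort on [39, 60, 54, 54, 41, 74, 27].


Initial: [39, 60, 54, 54, 41, 74, 27]
Step 1: min=27 at 6
  Swap: [27, 60, 54, 54, 41, 74, 39]
Step 2: min=39 at 6
  Swap: [27, 39, 54, 54, 41, 74, 60]

After 2 steps: [27, 39, 54, 54, 41, 74, 60]


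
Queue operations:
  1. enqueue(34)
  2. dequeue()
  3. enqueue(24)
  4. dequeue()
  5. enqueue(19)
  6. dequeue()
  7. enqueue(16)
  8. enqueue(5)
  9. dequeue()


enqueue(34) -> [34]
dequeue()->34, []
enqueue(24) -> [24]
dequeue()->24, []
enqueue(19) -> [19]
dequeue()->19, []
enqueue(16) -> [16]
enqueue(5) -> [16, 5]
dequeue()->16, [5]

Final queue: [5]


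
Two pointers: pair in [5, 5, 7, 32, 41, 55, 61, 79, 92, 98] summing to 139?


lo=0(5)+hi=9(98)=103
lo=1(5)+hi=9(98)=103
lo=2(7)+hi=9(98)=105
lo=3(32)+hi=9(98)=130
lo=4(41)+hi=9(98)=139

Yes: 41+98=139


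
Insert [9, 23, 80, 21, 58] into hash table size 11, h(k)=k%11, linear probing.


Insert 9: h=9 -> slot 9
Insert 23: h=1 -> slot 1
Insert 80: h=3 -> slot 3
Insert 21: h=10 -> slot 10
Insert 58: h=3, 1 probes -> slot 4

Table: [None, 23, None, 80, 58, None, None, None, None, 9, 21]


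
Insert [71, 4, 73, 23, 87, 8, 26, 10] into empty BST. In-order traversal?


Insert 71: root
Insert 4: L from 71
Insert 73: R from 71
Insert 23: L from 71 -> R from 4
Insert 87: R from 71 -> R from 73
Insert 8: L from 71 -> R from 4 -> L from 23
Insert 26: L from 71 -> R from 4 -> R from 23
Insert 10: L from 71 -> R from 4 -> L from 23 -> R from 8

In-order: [4, 8, 10, 23, 26, 71, 73, 87]


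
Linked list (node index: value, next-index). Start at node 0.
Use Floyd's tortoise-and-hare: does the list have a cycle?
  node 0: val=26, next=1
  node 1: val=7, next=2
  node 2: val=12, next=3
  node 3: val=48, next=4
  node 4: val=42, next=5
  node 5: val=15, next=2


Floyd's tortoise (slow, +1) and hare (fast, +2):
  init: slow=0, fast=0
  step 1: slow=1, fast=2
  step 2: slow=2, fast=4
  step 3: slow=3, fast=2
  step 4: slow=4, fast=4
  slow == fast at node 4: cycle detected

Cycle: yes


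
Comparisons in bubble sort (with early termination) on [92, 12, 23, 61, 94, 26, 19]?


Algorithm: bubble sort (with early termination)
Input: [92, 12, 23, 61, 94, 26, 19]
Sorted: [12, 19, 23, 26, 61, 92, 94]

21


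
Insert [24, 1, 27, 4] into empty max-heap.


Insert 24: [24]
Insert 1: [24, 1]
Insert 27: [27, 1, 24]
Insert 4: [27, 4, 24, 1]

Final heap: [27, 4, 24, 1]


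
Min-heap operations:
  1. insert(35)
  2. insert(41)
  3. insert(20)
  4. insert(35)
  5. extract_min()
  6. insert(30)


insert(35) -> [35]
insert(41) -> [35, 41]
insert(20) -> [20, 41, 35]
insert(35) -> [20, 35, 35, 41]
extract_min()->20, [35, 35, 41]
insert(30) -> [30, 35, 41, 35]

Final heap: [30, 35, 41, 35]


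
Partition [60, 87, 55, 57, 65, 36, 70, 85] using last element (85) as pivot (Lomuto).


Pivot: 85
  60 <= 85: advance i (no swap)
  55 <= 85: swap -> [60, 55, 87, 57, 65, 36, 70, 85]
  57 <= 85: swap -> [60, 55, 57, 87, 65, 36, 70, 85]
  65 <= 85: swap -> [60, 55, 57, 65, 87, 36, 70, 85]
  36 <= 85: swap -> [60, 55, 57, 65, 36, 87, 70, 85]
  70 <= 85: swap -> [60, 55, 57, 65, 36, 70, 87, 85]
Place pivot at 6: [60, 55, 57, 65, 36, 70, 85, 87]

Partitioned: [60, 55, 57, 65, 36, 70, 85, 87]


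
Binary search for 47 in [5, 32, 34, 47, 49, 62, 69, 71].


Step 1: lo=0, hi=7, mid=3, val=47

Found at index 3


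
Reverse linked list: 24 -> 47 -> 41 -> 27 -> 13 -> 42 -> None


Step 1: curr=24, set curr.next=prev(None) | reversed so far: 24
Step 2: curr=47, set curr.next=prev(24) | reversed so far: 47 -> 24
Step 3: curr=41, set curr.next=prev(47) | reversed so far: 41 -> 47 -> 24
Step 4: curr=27, set curr.next=prev(41) | reversed so far: 27 -> 41 -> 47 -> 24
Step 5: curr=13, set curr.next=prev(27) | reversed so far: 13 -> 27 -> 41 -> 47 -> 24
Step 6: curr=42, set curr.next=prev(13) | reversed so far: 42 -> 13 -> 27 -> 41 -> 47 -> 24

42 -> 13 -> 27 -> 41 -> 47 -> 24 -> None


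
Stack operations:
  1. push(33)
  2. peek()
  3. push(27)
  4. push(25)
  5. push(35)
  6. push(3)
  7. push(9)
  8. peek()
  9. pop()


push(33) -> [33]
peek()->33
push(27) -> [33, 27]
push(25) -> [33, 27, 25]
push(35) -> [33, 27, 25, 35]
push(3) -> [33, 27, 25, 35, 3]
push(9) -> [33, 27, 25, 35, 3, 9]
peek()->9
pop()->9, [33, 27, 25, 35, 3]

Final stack: [33, 27, 25, 35, 3]


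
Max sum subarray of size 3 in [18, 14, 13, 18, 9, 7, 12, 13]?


[0:3]: 45
[1:4]: 45
[2:5]: 40
[3:6]: 34
[4:7]: 28
[5:8]: 32

Max: 45 at [0:3]


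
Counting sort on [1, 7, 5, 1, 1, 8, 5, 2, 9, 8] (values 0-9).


Input: [1, 7, 5, 1, 1, 8, 5, 2, 9, 8]
Counts: [0, 3, 1, 0, 0, 2, 0, 1, 2, 1]

Sorted: [1, 1, 1, 2, 5, 5, 7, 8, 8, 9]


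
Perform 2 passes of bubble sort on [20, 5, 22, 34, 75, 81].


Initial: [20, 5, 22, 34, 75, 81]
Pass 1: [5, 20, 22, 34, 75, 81] (1 swaps)
Pass 2: [5, 20, 22, 34, 75, 81] (0 swaps)

After 2 passes: [5, 20, 22, 34, 75, 81]


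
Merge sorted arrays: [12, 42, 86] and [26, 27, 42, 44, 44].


Take 12 from A
Take 26 from B
Take 27 from B
Take 42 from A
Take 42 from B
Take 44 from B
Take 44 from B

Merged: [12, 26, 27, 42, 42, 44, 44, 86]


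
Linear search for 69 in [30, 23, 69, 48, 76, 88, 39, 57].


i=0: 30!=69
i=1: 23!=69
i=2: 69==69 found!

Found at 2, 3 comps


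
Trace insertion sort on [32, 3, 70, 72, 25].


Initial: [32, 3, 70, 72, 25]
Insert 3: [3, 32, 70, 72, 25]
Insert 70: [3, 32, 70, 72, 25]
Insert 72: [3, 32, 70, 72, 25]
Insert 25: [3, 25, 32, 70, 72]

Sorted: [3, 25, 32, 70, 72]


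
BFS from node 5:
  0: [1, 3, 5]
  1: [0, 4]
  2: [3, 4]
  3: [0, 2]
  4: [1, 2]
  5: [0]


Visit 5, enqueue [0]
Visit 0, enqueue [1, 3]
Visit 1, enqueue [4]
Visit 3, enqueue [2]
Visit 4, enqueue []
Visit 2, enqueue []

BFS order: [5, 0, 1, 3, 4, 2]


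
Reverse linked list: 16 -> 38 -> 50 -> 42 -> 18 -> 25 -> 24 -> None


Step 1: curr=16, set curr.next=prev(None) | reversed so far: 16
Step 2: curr=38, set curr.next=prev(16) | reversed so far: 38 -> 16
Step 3: curr=50, set curr.next=prev(38) | reversed so far: 50 -> 38 -> 16
Step 4: curr=42, set curr.next=prev(50) | reversed so far: 42 -> 50 -> 38 -> 16
Step 5: curr=18, set curr.next=prev(42) | reversed so far: 18 -> 42 -> 50 -> 38 -> 16
Step 6: curr=25, set curr.next=prev(18) | reversed so far: 25 -> 18 -> 42 -> 50 -> 38 -> 16
Step 7: curr=24, set curr.next=prev(25) | reversed so far: 24 -> 25 -> 18 -> 42 -> 50 -> 38 -> 16

24 -> 25 -> 18 -> 42 -> 50 -> 38 -> 16 -> None


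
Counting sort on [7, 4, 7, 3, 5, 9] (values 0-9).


Input: [7, 4, 7, 3, 5, 9]
Counts: [0, 0, 0, 1, 1, 1, 0, 2, 0, 1]

Sorted: [3, 4, 5, 7, 7, 9]


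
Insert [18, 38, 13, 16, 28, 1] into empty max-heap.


Insert 18: [18]
Insert 38: [38, 18]
Insert 13: [38, 18, 13]
Insert 16: [38, 18, 13, 16]
Insert 28: [38, 28, 13, 16, 18]
Insert 1: [38, 28, 13, 16, 18, 1]

Final heap: [38, 28, 13, 16, 18, 1]


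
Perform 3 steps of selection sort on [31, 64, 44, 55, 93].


Initial: [31, 64, 44, 55, 93]
Step 1: min=31 at 0
  Swap: [31, 64, 44, 55, 93]
Step 2: min=44 at 2
  Swap: [31, 44, 64, 55, 93]
Step 3: min=55 at 3
  Swap: [31, 44, 55, 64, 93]

After 3 steps: [31, 44, 55, 64, 93]


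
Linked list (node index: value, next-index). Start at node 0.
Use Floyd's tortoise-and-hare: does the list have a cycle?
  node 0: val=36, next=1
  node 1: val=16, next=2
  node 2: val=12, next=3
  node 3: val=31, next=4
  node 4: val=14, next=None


Floyd's tortoise (slow, +1) and hare (fast, +2):
  init: slow=0, fast=0
  step 1: slow=1, fast=2
  step 2: slow=2, fast=4
  step 3: fast -> None, no cycle

Cycle: no


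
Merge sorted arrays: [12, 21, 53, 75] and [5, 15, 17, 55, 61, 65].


Take 5 from B
Take 12 from A
Take 15 from B
Take 17 from B
Take 21 from A
Take 53 from A
Take 55 from B
Take 61 from B
Take 65 from B

Merged: [5, 12, 15, 17, 21, 53, 55, 61, 65, 75]


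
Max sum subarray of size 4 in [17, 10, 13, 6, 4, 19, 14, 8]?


[0:4]: 46
[1:5]: 33
[2:6]: 42
[3:7]: 43
[4:8]: 45

Max: 46 at [0:4]


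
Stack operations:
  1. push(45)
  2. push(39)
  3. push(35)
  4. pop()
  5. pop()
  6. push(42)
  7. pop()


push(45) -> [45]
push(39) -> [45, 39]
push(35) -> [45, 39, 35]
pop()->35, [45, 39]
pop()->39, [45]
push(42) -> [45, 42]
pop()->42, [45]

Final stack: [45]


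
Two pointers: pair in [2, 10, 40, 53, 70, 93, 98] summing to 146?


lo=0(2)+hi=6(98)=100
lo=1(10)+hi=6(98)=108
lo=2(40)+hi=6(98)=138
lo=3(53)+hi=6(98)=151
lo=3(53)+hi=5(93)=146

Yes: 53+93=146


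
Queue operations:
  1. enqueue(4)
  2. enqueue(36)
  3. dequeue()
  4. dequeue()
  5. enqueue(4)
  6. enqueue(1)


enqueue(4) -> [4]
enqueue(36) -> [4, 36]
dequeue()->4, [36]
dequeue()->36, []
enqueue(4) -> [4]
enqueue(1) -> [4, 1]

Final queue: [4, 1]


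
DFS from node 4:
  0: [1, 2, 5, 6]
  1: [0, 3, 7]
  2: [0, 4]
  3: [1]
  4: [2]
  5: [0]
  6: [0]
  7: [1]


Visit 4, push [2]
Visit 2, push [0]
Visit 0, push [6, 5, 1]
Visit 1, push [7, 3]
Visit 3, push []
Visit 7, push []
Visit 5, push []
Visit 6, push []

DFS order: [4, 2, 0, 1, 3, 7, 5, 6]


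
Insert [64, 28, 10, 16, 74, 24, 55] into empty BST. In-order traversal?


Insert 64: root
Insert 28: L from 64
Insert 10: L from 64 -> L from 28
Insert 16: L from 64 -> L from 28 -> R from 10
Insert 74: R from 64
Insert 24: L from 64 -> L from 28 -> R from 10 -> R from 16
Insert 55: L from 64 -> R from 28

In-order: [10, 16, 24, 28, 55, 64, 74]


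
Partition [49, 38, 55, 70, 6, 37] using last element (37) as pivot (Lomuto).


Pivot: 37
  6 <= 37: swap -> [6, 38, 55, 70, 49, 37]
Place pivot at 1: [6, 37, 55, 70, 49, 38]

Partitioned: [6, 37, 55, 70, 49, 38]


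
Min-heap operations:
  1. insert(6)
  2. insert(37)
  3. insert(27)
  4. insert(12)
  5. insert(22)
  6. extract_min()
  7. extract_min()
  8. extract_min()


insert(6) -> [6]
insert(37) -> [6, 37]
insert(27) -> [6, 37, 27]
insert(12) -> [6, 12, 27, 37]
insert(22) -> [6, 12, 27, 37, 22]
extract_min()->6, [12, 22, 27, 37]
extract_min()->12, [22, 37, 27]
extract_min()->22, [27, 37]

Final heap: [27, 37]


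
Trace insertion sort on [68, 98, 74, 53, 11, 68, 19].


Initial: [68, 98, 74, 53, 11, 68, 19]
Insert 98: [68, 98, 74, 53, 11, 68, 19]
Insert 74: [68, 74, 98, 53, 11, 68, 19]
Insert 53: [53, 68, 74, 98, 11, 68, 19]
Insert 11: [11, 53, 68, 74, 98, 68, 19]
Insert 68: [11, 53, 68, 68, 74, 98, 19]
Insert 19: [11, 19, 53, 68, 68, 74, 98]

Sorted: [11, 19, 53, 68, 68, 74, 98]


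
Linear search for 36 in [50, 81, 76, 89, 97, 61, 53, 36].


i=0: 50!=36
i=1: 81!=36
i=2: 76!=36
i=3: 89!=36
i=4: 97!=36
i=5: 61!=36
i=6: 53!=36
i=7: 36==36 found!

Found at 7, 8 comps


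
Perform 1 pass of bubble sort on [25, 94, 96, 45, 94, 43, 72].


Initial: [25, 94, 96, 45, 94, 43, 72]
Pass 1: [25, 94, 45, 94, 43, 72, 96] (4 swaps)

After 1 pass: [25, 94, 45, 94, 43, 72, 96]


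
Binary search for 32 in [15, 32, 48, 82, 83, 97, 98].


Step 1: lo=0, hi=6, mid=3, val=82
Step 2: lo=0, hi=2, mid=1, val=32

Found at index 1


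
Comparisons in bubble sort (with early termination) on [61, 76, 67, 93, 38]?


Algorithm: bubble sort (with early termination)
Input: [61, 76, 67, 93, 38]
Sorted: [38, 61, 67, 76, 93]

10


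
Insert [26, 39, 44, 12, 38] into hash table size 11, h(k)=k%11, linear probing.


Insert 26: h=4 -> slot 4
Insert 39: h=6 -> slot 6
Insert 44: h=0 -> slot 0
Insert 12: h=1 -> slot 1
Insert 38: h=5 -> slot 5

Table: [44, 12, None, None, 26, 38, 39, None, None, None, None]


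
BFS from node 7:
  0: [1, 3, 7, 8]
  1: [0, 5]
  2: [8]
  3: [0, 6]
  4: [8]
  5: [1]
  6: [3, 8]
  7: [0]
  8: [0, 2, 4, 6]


Visit 7, enqueue [0]
Visit 0, enqueue [1, 3, 8]
Visit 1, enqueue [5]
Visit 3, enqueue [6]
Visit 8, enqueue [2, 4]
Visit 5, enqueue []
Visit 6, enqueue []
Visit 2, enqueue []
Visit 4, enqueue []

BFS order: [7, 0, 1, 3, 8, 5, 6, 2, 4]


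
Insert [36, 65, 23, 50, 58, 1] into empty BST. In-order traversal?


Insert 36: root
Insert 65: R from 36
Insert 23: L from 36
Insert 50: R from 36 -> L from 65
Insert 58: R from 36 -> L from 65 -> R from 50
Insert 1: L from 36 -> L from 23

In-order: [1, 23, 36, 50, 58, 65]


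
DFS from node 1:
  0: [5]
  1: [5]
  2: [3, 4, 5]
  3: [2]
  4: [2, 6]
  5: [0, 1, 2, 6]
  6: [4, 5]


Visit 1, push [5]
Visit 5, push [6, 2, 0]
Visit 0, push []
Visit 2, push [4, 3]
Visit 3, push []
Visit 4, push [6]
Visit 6, push []

DFS order: [1, 5, 0, 2, 3, 4, 6]


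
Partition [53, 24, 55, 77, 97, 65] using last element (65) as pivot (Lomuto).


Pivot: 65
  53 <= 65: advance i (no swap)
  24 <= 65: advance i (no swap)
  55 <= 65: advance i (no swap)
Place pivot at 3: [53, 24, 55, 65, 97, 77]

Partitioned: [53, 24, 55, 65, 97, 77]


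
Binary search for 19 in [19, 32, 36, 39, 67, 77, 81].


Step 1: lo=0, hi=6, mid=3, val=39
Step 2: lo=0, hi=2, mid=1, val=32
Step 3: lo=0, hi=0, mid=0, val=19

Found at index 0


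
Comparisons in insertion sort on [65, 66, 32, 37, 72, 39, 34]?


Algorithm: insertion sort
Input: [65, 66, 32, 37, 72, 39, 34]
Sorted: [32, 34, 37, 39, 65, 66, 72]

17


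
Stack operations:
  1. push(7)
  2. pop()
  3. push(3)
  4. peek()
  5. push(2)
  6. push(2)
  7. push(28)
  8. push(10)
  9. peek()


push(7) -> [7]
pop()->7, []
push(3) -> [3]
peek()->3
push(2) -> [3, 2]
push(2) -> [3, 2, 2]
push(28) -> [3, 2, 2, 28]
push(10) -> [3, 2, 2, 28, 10]
peek()->10

Final stack: [3, 2, 2, 28, 10]


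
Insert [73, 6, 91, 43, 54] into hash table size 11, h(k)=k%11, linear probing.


Insert 73: h=7 -> slot 7
Insert 6: h=6 -> slot 6
Insert 91: h=3 -> slot 3
Insert 43: h=10 -> slot 10
Insert 54: h=10, 1 probes -> slot 0

Table: [54, None, None, 91, None, None, 6, 73, None, None, 43]


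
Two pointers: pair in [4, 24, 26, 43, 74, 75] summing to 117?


lo=0(4)+hi=5(75)=79
lo=1(24)+hi=5(75)=99
lo=2(26)+hi=5(75)=101
lo=3(43)+hi=5(75)=118
lo=3(43)+hi=4(74)=117

Yes: 43+74=117


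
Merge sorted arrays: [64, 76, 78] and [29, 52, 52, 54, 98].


Take 29 from B
Take 52 from B
Take 52 from B
Take 54 from B
Take 64 from A
Take 76 from A
Take 78 from A

Merged: [29, 52, 52, 54, 64, 76, 78, 98]


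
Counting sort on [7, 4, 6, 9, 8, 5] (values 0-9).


Input: [7, 4, 6, 9, 8, 5]
Counts: [0, 0, 0, 0, 1, 1, 1, 1, 1, 1]

Sorted: [4, 5, 6, 7, 8, 9]


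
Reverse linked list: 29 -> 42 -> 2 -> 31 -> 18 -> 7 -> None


Step 1: curr=29, set curr.next=prev(None) | reversed so far: 29
Step 2: curr=42, set curr.next=prev(29) | reversed so far: 42 -> 29
Step 3: curr=2, set curr.next=prev(42) | reversed so far: 2 -> 42 -> 29
Step 4: curr=31, set curr.next=prev(2) | reversed so far: 31 -> 2 -> 42 -> 29
Step 5: curr=18, set curr.next=prev(31) | reversed so far: 18 -> 31 -> 2 -> 42 -> 29
Step 6: curr=7, set curr.next=prev(18) | reversed so far: 7 -> 18 -> 31 -> 2 -> 42 -> 29

7 -> 18 -> 31 -> 2 -> 42 -> 29 -> None


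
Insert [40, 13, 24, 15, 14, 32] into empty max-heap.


Insert 40: [40]
Insert 13: [40, 13]
Insert 24: [40, 13, 24]
Insert 15: [40, 15, 24, 13]
Insert 14: [40, 15, 24, 13, 14]
Insert 32: [40, 15, 32, 13, 14, 24]

Final heap: [40, 15, 32, 13, 14, 24]


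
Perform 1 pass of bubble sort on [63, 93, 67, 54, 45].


Initial: [63, 93, 67, 54, 45]
Pass 1: [63, 67, 54, 45, 93] (3 swaps)

After 1 pass: [63, 67, 54, 45, 93]


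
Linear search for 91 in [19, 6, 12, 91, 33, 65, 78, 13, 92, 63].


i=0: 19!=91
i=1: 6!=91
i=2: 12!=91
i=3: 91==91 found!

Found at 3, 4 comps


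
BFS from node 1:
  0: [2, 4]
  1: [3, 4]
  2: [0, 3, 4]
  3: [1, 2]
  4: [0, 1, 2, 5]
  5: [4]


Visit 1, enqueue [3, 4]
Visit 3, enqueue [2]
Visit 4, enqueue [0, 5]
Visit 2, enqueue []
Visit 0, enqueue []
Visit 5, enqueue []

BFS order: [1, 3, 4, 2, 0, 5]


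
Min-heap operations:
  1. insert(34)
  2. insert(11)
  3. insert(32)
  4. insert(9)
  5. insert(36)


insert(34) -> [34]
insert(11) -> [11, 34]
insert(32) -> [11, 34, 32]
insert(9) -> [9, 11, 32, 34]
insert(36) -> [9, 11, 32, 34, 36]

Final heap: [9, 11, 32, 34, 36]
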